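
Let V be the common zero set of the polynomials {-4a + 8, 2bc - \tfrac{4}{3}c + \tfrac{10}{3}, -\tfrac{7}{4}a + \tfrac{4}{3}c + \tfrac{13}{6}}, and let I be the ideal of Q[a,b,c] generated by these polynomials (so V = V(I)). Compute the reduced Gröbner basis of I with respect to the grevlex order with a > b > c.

G = {a - 2, b + 1, c - 1}

f_1 = -4a + 8, LT = a.
f_2 = 2bc - \tfrac{4}{3}c + \tfrac{10}{3}, LT = bc.
f_3 = -\tfrac{7}{4}a + \tfrac{4}{3}c + \tfrac{13}{6}, LT = a.

S(f_1,f_3): lcm = a. S = \tfrac{16}{21}c - \tfrac{16}{21}.
  leading term c: no divisor's leading term divides it; move \tfrac{16}{21}c to the remainder.
  leading term 1: no divisor's leading term divides it; move -\tfrac{16}{21} to the remainder.
  remainder \tfrac{16}{21}c - \tfrac{16}{21} ≠ 0; add g_4 = \tfrac{16}{21}c - \tfrac{16}{21} to the basis.

S(f_2,g_4): lcm = bc. S = b - \tfrac{2}{3}c + \tfrac{5}{3}.
  leading term b: no divisor's leading term divides it; move b to the remainder.
  leading term c: subtract (-\tfrac{7}{8})·g_4 from -\tfrac{2}{3}c + \tfrac{5}{3} → 1
  leading term 1: no divisor's leading term divides it; move 1 to the remainder.
  remainder b + 1 ≠ 0; add g_5 = b + 1 to the basis.

The other S-polynomials (S(f_1,f_2), S(f_2,f_3), S(f_1,g_4), S(f_3,g_4), S(f_1,g_5), S(f_2,g_5), S(f_3,g_5), S(g_4,g_5)) all reduce to 0 modulo the current basis, so we have a Gröbner basis.
Inter-reduce: drop elements whose leading term is divisible by another's, tail-reduce, and make monic.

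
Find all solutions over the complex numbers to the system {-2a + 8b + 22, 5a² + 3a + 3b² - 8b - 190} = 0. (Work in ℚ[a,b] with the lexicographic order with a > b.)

Compute a lex Gröbner basis by Buchberger's algorithm.
f_1 = -2a + 8b + 22, LT = a.
f_2 = 5a² + 3a + 3b² - 8b - 190, LT = a².

S(f_1,f_2): lcm = a². S = -4ab - 58/5a - ⅗b² + 8/5b + 38.
  leading term ab: subtract (2b)·f_1 from -4ab - 58/5a - ⅗b² + 8/5b + 38 → -58/5a - 83/5b² - 212/5b + 38
  leading term a: subtract (29/5)·f_1 from -58/5a - 83/5b² - 212/5b + 38 → -83/5b² - 444/5b - 448/5
  leading term b²: no divisor's leading term divides it; move -83/5b² to the remainder.
  leading term b: no divisor's leading term divides it; move -444/5b to the remainder.
  leading term 1: no divisor's leading term divides it; move -448/5 to the remainder.
  remainder -83/5b² - 444/5b - 448/5 ≠ 0; add h_3 = -83/5b² - 444/5b - 448/5 to the basis.

The other S-polynomials (S(f_1,h_3), S(f_2,h_3)) all reduce to 0 modulo the current basis, so we have a Gröbner basis.
Inter-reduce: drop elements whose leading term is divisible by another's, tail-reduce, and make monic.
Reduced Gröbner basis: {a - 4b - 11, b² + 444/83b + 448/83}.

The lex basis is triangular: the last element involves only b. Solving b² + 444/83b + 448/83 = 0 gives b ∈ {-4, -112/83}; substituting each value into the earlier elements determines the remaining variables.
  b = -4: the earlier basis element becomes a + 5 = 0, giving a = -5 — point (-5, -4).
  b = -112/83: the earlier basis element becomes a - 465/83 = 0, giving a = 465/83 — point (465/83, -112/83).
Each listed point satisfies every original equation (direct substitution).

{(-5, -4), (465/83, -112/83)}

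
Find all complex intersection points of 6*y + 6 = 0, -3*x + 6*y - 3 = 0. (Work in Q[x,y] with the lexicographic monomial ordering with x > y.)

{(-3, -1)}

Compute a lex Gröbner basis by Buchberger's algorithm.
f_1 = 6*y + 6, LT = y.
f_2 = -3*x + 6*y - 3, LT = x.

The S-polynomials (S(f_1,f_2)) all reduce to 0 modulo the current basis, so we have a Gröbner basis.
Inter-reduce: drop elements whose leading term is divisible by another's, tail-reduce, and make monic.
Reduced Gröbner basis: {x + 3, y + 1}.

A lex Gröbner basis eliminates variables successively. Here y + 1 depends only on y, with roots {-1}; lifting each root through the earlier basis elements recovers the full solutions.
  y = -1: the earlier basis element becomes x + 3 = 0, giving x = -3 — point (-3, -1).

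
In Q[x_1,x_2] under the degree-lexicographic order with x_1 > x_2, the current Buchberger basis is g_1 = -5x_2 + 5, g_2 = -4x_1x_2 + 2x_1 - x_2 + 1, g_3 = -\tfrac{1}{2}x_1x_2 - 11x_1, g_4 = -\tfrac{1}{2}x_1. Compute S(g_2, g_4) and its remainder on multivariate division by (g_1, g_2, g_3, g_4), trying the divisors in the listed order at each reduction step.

lcm(LM(g_2), LM(g_4)) = x_1x_2.
S = (lcm/LT(g_2))·g_2 − (lcm/LT(g_4))·g_4 = -\tfrac{1}{2}x_1 + \tfrac{1}{4}x_2 - \tfrac{1}{4}.
Reduce S modulo (g_1, g_2, g_3, g_4) in that order:
  leading term x_1: subtract (1)·g_4 from -\tfrac{1}{2}x_1 + \tfrac{1}{4}x_2 - \tfrac{1}{4} → \tfrac{1}{4}x_2 - \tfrac{1}{4}
  leading term x_2: subtract (-\tfrac{1}{20})·g_1 from \tfrac{1}{4}x_2 - \tfrac{1}{4} → 0
The remainder is 0, so this S-polynomial contributes no new basis element.

S(g_2, g_4) = -\tfrac{1}{2}x_1 + \tfrac{1}{4}x_2 - \tfrac{1}{4}; remainder on division = 0.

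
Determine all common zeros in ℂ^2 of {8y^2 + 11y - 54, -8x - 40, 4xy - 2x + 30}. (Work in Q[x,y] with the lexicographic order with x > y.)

{(-5, 2)}

Compute a lex Gröbner basis by Buchberger's algorithm.
f_1 = 8y^2 + 11y - 54, LT = y^2.
f_2 = -8x - 40, LT = x.
f_3 = 4xy - 2x + 30, LT = xy.

S(f_1,f_3): lcm = xy^2. S = 15/8xy - 27/4x - 15/2y.
  reduce S modulo (f_1, f_2, f_3):
  remainder -135/8y + 135/4 ≠ 0; add h_4 = -135/8y + 135/4 to the basis.

The other S-polynomials (S(f_1,f_2), S(f_2,f_3), S(f_1,h_4), S(f_2,h_4), S(f_3,h_4)) all reduce to 0 modulo the current basis, so we have a Gröbner basis.
Inter-reduce: drop elements whose leading term is divisible by another's, tail-reduce, and make monic.
Reduced Gröbner basis: {x + 5, y - 2}.

A lex Gröbner basis eliminates variables successively. Here y - 2 depends only on y, with roots {2}; lifting each root through the earlier basis elements recovers the full solutions.
  y = 2: the earlier basis element becomes x + 5 = 0, giving x = -5 — point (-5, 2).
A lex Gröbner basis triangularizes the system, enabling back-substitution.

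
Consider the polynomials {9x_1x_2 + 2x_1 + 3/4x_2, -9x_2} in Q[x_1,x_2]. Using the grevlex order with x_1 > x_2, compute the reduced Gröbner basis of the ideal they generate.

f_1 = 9x_1x_2 + 2x_1 + 3/4x_2, LT = x_1x_2.
f_2 = -9x_2, LT = x_2.

S(f_1,f_2): lcm = x_1x_2. S = 2/9x_1 + 1/12x_2.
  reduce S modulo (f_1, f_2):
  remainder 2/9x_1 ≠ 0; add g_3 = 2/9x_1 to the basis.

The other S-polynomials (S(f_1,g_3), S(f_2,g_3)) all reduce to 0 modulo the current basis, so we have a Gröbner basis.
Inter-reduce: drop elements whose leading term is divisible by another's, tail-reduce, and make monic.

G = {x_1, x_2}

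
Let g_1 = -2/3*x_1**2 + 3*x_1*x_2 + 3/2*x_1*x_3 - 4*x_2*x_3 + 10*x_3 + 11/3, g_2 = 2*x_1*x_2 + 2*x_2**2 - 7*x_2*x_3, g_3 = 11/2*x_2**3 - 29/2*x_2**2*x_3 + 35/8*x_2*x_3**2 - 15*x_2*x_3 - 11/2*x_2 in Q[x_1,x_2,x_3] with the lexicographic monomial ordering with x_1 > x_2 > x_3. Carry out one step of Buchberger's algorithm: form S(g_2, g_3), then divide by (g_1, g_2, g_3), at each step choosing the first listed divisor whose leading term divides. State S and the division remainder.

S(g_2, g_3) = 29/11*x_1*x_2**2*x_3 - 35/44*x_1*x_2*x_3**2 + 30/11*x_1*x_2*x_3 + x_1*x_2 + x_2**4 - 7/2*x_2**3*x_3; remainder on division = 0.

lcm(LM(g_2), LM(g_3)) = x_1*x_2**3.
S = (lcm/LT(g_2))·g_2 − (lcm/LT(g_3))·g_3 = 29/11*x_1*x_2**2*x_3 - 35/44*x_1*x_2*x_3**2 + 30/11*x_1*x_2*x_3 + x_1*x_2 + x_2**4 - 7/2*x_2**3*x_3.
Reduce S modulo (g_1, g_2, g_3) in that order:
  leading term x_1*x_2**2*x_3: subtract (29/22*x_2*x_3)·g_2 from 29/11*x_1*x_2**2*x_3 - 35/44*x_1*x_2*x_3**2 + 30/11*x_1*x_2*x_3 + x_1*x_2 + x_2**4 - 7/2*x_2**3*x_3 → -35/44*x_1*x_2*x_3**2 + 30/11*x_1*x_2*x_3 + x_1*x_2 + x_2**4 - 135/22*x_2**3*x_3 + 203/22*x_2**2*x_3**2
  leading term x_1*x_2*x_3**2: subtract (-35/88*x_3**2)·g_2 from -35/44*x_1*x_2*x_3**2 + 30/11*x_1*x_2*x_3 + x_1*x_2 + x_2**4 - 135/22*x_2**3*x_3 + 203/22*x_2**2*x_3**2 → 30/11*x_1*x_2*x_3 + x_1*x_2 + x_2**4 - 135/22*x_2**3*x_3 + 441/44*x_2**2*x_3**2 - 245/88*x_2*x_3**3
  leading term x_1*x_2*x_3: subtract (15/11*x_3)·g_2 from 30/11*x_1*x_2*x_3 + x_1*x_2 + x_2**4 - 135/22*x_2**3*x_3 + 441/44*x_2**2*x_3**2 - 245/88*x_2*x_3**3 → x_1*x_2 + x_2**4 - 135/22*x_2**3*x_3 + 441/44*x_2**2*x_3**2 - 30/11*x_2**2*x_3 - 245/88*x_2*x_3**3 + 105/11*x_2*x_3**2
  leading term x_1*x_2: subtract (1/2)·g_2 from x_1*x_2 + x_2**4 - 135/22*x_2**3*x_3 + 441/44*x_2**2*x_3**2 - 30/11*x_2**2*x_3 - 245/88*x_2*x_3**3 + 105/11*x_2*x_3**2 → x_2**4 - 135/22*x_2**3*x_3 + 441/44*x_2**2*x_3**2 - 30/11*x_2**2*x_3 - x_2**2 - 245/88*x_2*x_3**3 + 105/11*x_2*x_3**2 + 7/2*x_2*x_3
  leading term x_2**4: subtract (2/11*x_2)·g_3 from x_2**4 - 135/22*x_2**3*x_3 + 441/44*x_2**2*x_3**2 - 30/11*x_2**2*x_3 - x_2**2 - 245/88*x_2*x_3**3 + 105/11*x_2*x_3**2 + 7/2*x_2*x_3 → -7/2*x_2**3*x_3 + 203/22*x_2**2*x_3**2 - 245/88*x_2*x_3**3 + 105/11*x_2*x_3**2 + 7/2*x_2*x_3
  leading term x_2**3*x_3: subtract (-7/11*x_3)·g_3 from -7/2*x_2**3*x_3 + 203/22*x_2**2*x_3**2 - 245/88*x_2*x_3**3 + 105/11*x_2*x_3**2 + 7/2*x_2*x_3 → 0
The remainder is 0, so this S-polynomial contributes no new basis element.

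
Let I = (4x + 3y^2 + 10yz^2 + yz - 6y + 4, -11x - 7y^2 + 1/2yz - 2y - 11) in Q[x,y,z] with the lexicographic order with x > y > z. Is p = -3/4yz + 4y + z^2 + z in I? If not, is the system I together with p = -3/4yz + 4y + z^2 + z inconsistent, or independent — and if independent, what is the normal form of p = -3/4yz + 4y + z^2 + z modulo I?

-3/4yz + 4y + z^2 + z is independent of I; its normal form modulo I is -3/4yz + 4y + z^2 + z.

First compute the reduced Gröbner basis of I by Buchberger's algorithm.
f_1 = 4x + 3y^2 + 10yz^2 + yz - 6y + 4, LT = x.
f_2 = -11x - 7y^2 + 1/2yz - 2y - 11, LT = x.

S(f_1,f_2): lcm = x. S = 5/44y^2 + 5/2yz^2 + 13/44yz - 37/22y.
  leading term y^2: no divisor's leading term divides it; move 5/44y^2 to the remainder.
  leading term yz^2: no divisor's leading term divides it; move 5/2yz^2 to the remainder.
  leading term yz: no divisor's leading term divides it; move 13/44yz to the remainder.
  leading term y: no divisor's leading term divides it; move -37/22y to the remainder.
  remainder 5/44y^2 + 5/2yz^2 + 13/44yz - 37/22y ≠ 0; add h_3 = 5/44y^2 + 5/2yz^2 + 13/44yz - 37/22y to the basis.

The other S-polynomials (S(f_1,h_3), S(f_2,h_3)) all reduce to 0 modulo the current basis, so we have a Gröbner basis.
Inter-reduce: drop elements whose leading term is divisible by another's, tail-reduce, and make monic.
Reduced Gröbner basis: {x - 14yz^2 - 17/10yz + 48/5y + 1, y^2 + 22yz^2 + 13/5yz - 74/5y}.
Label its elements g_1 = x - 14yz^2 - 17/10yz + 48/5y + 1, g_2 = y^2 + 22yz^2 + 13/5yz - 74/5y.

Reduce p = -3/4yz + 4y + z^2 + z modulo G:
  leading term yz: no divisor's leading term divides it; move -3/4yz to the remainder.
  leading term y: no divisor's leading term divides it; move 4y to the remainder.
  leading term z^2: no divisor's leading term divides it; move z^2 to the remainder.
  leading term z: no divisor's leading term divides it; move z to the remainder.
  normal form = -3/4yz + 4y + z^2 + z.
The normal form is nonzero, so p ∉ I. Since p minus its normal form lies in I, I + (p) = I + (r) where r = -3/4yz + 4y + z^2 + z; decide whether this ideal is the whole ring.
Run Buchberger on G together with r (pairs among the g_i already reduce to 0 since G is a Gröbner basis):
g_1 = x - 14yz^2 - 17/10yz + 48/5y + 1, LT = x.
g_2 = y^2 + 22yz^2 + 13/5yz - 74/5y, LT = y^2.
r = -3/4yz + 4y + z^2 + z, LT = yz.

S(g_2,r): lcm = y^2z. S = 16/3y^2 + 22yz^3 + 59/15yz^2 - 202/15yz.
  leading term y^2: subtract (16/3)·g_2 from 16/3y^2 + 22yz^3 + 59/15yz^2 - 202/15yz → 22yz^3 - 567/5yz^2 - 82/3yz + 1184/15y
  leading term yz^3: subtract (-88/3z^2)·r from 22yz^3 - 567/5yz^2 - 82/3yz + 1184/15y → 59/15yz^2 - 82/3yz + 1184/15y + 88/3z^4 + 88/3z^3
  leading term yz^2: subtract (-236/45z)·r from 59/15yz^2 - 82/3yz + 1184/15y + 88/3z^4 + 88/3z^3 → -286/45yz + 1184/15y + 88/3z^4 + 1556/45z^3 + 236/45z^2
  leading term yz: subtract (1144/135)·r from -286/45yz + 1184/15y + 88/3z^4 + 1556/45z^3 + 236/45z^2 → 1216/27y + 88/3z^4 + 1556/45z^3 - 436/135z^2 - 1144/135z
  leading term y: no divisor's leading term divides it; move 1216/27y to the remainder.
  leading term z^4: no divisor's leading term divides it; move 88/3z^4 to the remainder.
  leading term z^3: no divisor's leading term divides it; move 1556/45z^3 to the remainder.
  leading term z^2: no divisor's leading term divides it; move -436/135z^2 to the remainder.
  leading term z: no divisor's leading term divides it; move -1144/135z to the remainder.
  remainder 1216/27y + 88/3z^4 + 1556/45z^3 - 436/135z^2 - 1144/135z ≠ 0; add m_4 = 1216/27y + 88/3z^4 + 1556/45z^3 - 436/135z^2 - 1144/135z to the basis.

S(g_2,m_4): lcm = y^2. S = -99/152yz^4 - 1167/1520yz^3 + 33549/1520yz^2 + 2119/760yz - 74/5y.
  leading term yz^4: subtract (33/38z^3)·r from -99/152yz^4 - 1167/1520yz^3 + 33549/1520yz^2 + 2119/760yz - 74/5y → -6447/1520yz^3 + 33549/1520yz^2 + 2119/760yz - 74/5y - 33/38z^5 - 33/38z^4
  leading term yz^3: subtract (2149/380z^2)·r from -6447/1520yz^3 + 33549/1520yz^2 + 2119/760yz - 74/5y - 33/38z^5 - 33/38z^4 → -167/304yz^2 + 2119/760yz - 74/5y - 33/38z^5 - 2479/380z^4 - 2149/380z^3
  leading term yz^2: subtract (167/228z)·r from -167/304yz^2 + 2119/760yz - 74/5y - 33/38z^5 - 2479/380z^4 - 2149/380z^3 → -17/120yz - 74/5y - 33/38z^5 - 2479/380z^4 - 3641/570z^3 - 167/228z^2
  leading term yz: subtract (17/90)·r from -17/120yz - 74/5y - 33/38z^5 - 2479/380z^4 - 3641/570z^3 - 167/228z^2 → -140/9y - 33/38z^5 - 2479/380z^4 - 3641/570z^3 - 3151/3420z^2 - 17/90z
  leading term y: subtract (-105/304)·m_4 from -140/9y - 33/38z^5 - 2479/380z^4 - 3641/570z^3 - 3151/3420z^2 - 17/90z → -33/38z^5 + 1371/380z^4 + 2111/380z^3 - 387/190z^2 - 296/95z
  leading term z^5: no divisor's leading term divides it; move -33/38z^5 to the remainder.
  leading term z^4: no divisor's leading term divides it; move 1371/380z^4 to the remainder.
  leading term z^3: no divisor's leading term divides it; move 2111/380z^3 to the remainder.
  leading term z^2: no divisor's leading term divides it; move -387/190z^2 to the remainder.
  leading term z: no divisor's leading term divides it; move -296/95z to the remainder.
  remainder -33/38z^5 + 1371/380z^4 + 2111/380z^3 - 387/190z^2 - 296/95z ≠ 0; add m_5 = -33/38z^5 + 1371/380z^4 + 2111/380z^3 - 387/190z^2 - 296/95z to the basis.

The other S-polynomials (S(g_1,g_2), S(g_1,r), S(g_1,m_4), S(r,m_4), S(g_1,m_5), S(g_2,m_5), S(r,m_5), S(m_4,m_5)) all reduce to 0 modulo the current basis, so we have a Gröbner basis.
Inter-reduce: drop elements whose leading term is divisible by another's, tail-reduce, and make monic.
Reduced Gröbner basis: {x + 24607/95z^4 + 272331/950z^3 - 141557/950z^2 - 83909/475z + 1, y + 99/152z^4 + 1167/1520z^3 - 109/1520z^2 - 143/760z, z^5 - 457/110z^4 - 2111/330z^3 + 129/55z^2 + 592/165z}.
The reduced Gröbner basis of I + (p) is {x + 24607/95z^4 + 272331/950z^3 - 141557/950z^2 - 83909/475z + 1, y + 99/152z^4 + 1167/1520z^3 - 109/1520z^2 - 143/760z, z^5 - 457/110z^4 - 2111/330z^3 + 129/55z^2 + 592/165z} ≠ {1}, a proper ideal, so the enlarged system stays consistent: p is independent of I, with normal form -3/4yz + 4y + z^2 + z.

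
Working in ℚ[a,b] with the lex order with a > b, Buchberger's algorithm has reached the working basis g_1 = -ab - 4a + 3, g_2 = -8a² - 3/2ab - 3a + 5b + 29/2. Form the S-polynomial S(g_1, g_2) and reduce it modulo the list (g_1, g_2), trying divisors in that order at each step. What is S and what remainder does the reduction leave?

lcm(LM(g_1), LM(g_2)) = a²b.
S = (lcm/LT(g_1))·g_1 − (lcm/LT(g_2))·g_2 = 4a² - 3/16ab² - ⅜ab - 3a + ⅝b² + 29/16b.
Reduce S modulo (g_1, g_2) in that order:
  leading term a²: subtract (-½)·g_2 from 4a² - 3/16ab² - ⅜ab - 3a + ⅝b² + 29/16b → -3/16ab² - 9/8ab - 9/2a + ⅝b² + 69/16b + 29/4
  leading term ab²: subtract (3/16b)·g_1 from -3/16ab² - 9/8ab - 9/2a + ⅝b² + 69/16b + 29/4 → -⅜ab - 9/2a + ⅝b² + 15/4b + 29/4
  leading term ab: subtract (⅜)·g_1 from -⅜ab - 9/2a + ⅝b² + 15/4b + 29/4 → -3a + ⅝b² + 15/4b + 49/8
  leading term a: no divisor's leading term divides it; move -3a to the remainder.
  leading term b²: no divisor's leading term divides it; move ⅝b² to the remainder.
  leading term b: no divisor's leading term divides it; move 15/4b to the remainder.
  leading term 1: no divisor's leading term divides it; move 49/8 to the remainder.
The remainder -3a + ⅝b² + 15/4b + 49/8 is nonzero, so it would be added as the next basis element.

S(g_1, g_2) = 4a² - 3/16ab² - ⅜ab - 3a + ⅝b² + 29/16b; remainder on division = -3a + ⅝b² + 15/4b + 49/8.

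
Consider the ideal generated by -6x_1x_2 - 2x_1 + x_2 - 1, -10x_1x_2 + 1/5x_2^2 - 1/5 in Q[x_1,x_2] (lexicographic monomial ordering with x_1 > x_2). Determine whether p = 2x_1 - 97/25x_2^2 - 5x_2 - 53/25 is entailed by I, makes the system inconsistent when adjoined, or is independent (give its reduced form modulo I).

First compute the reduced Gröbner basis of I by Buchberger's algorithm.
f_1 = -6x_1x_2 - 2x_1 + x_2 - 1, LT = x_1x_2.
f_2 = -10x_1x_2 + 1/5x_2^2 - 1/5, LT = x_1x_2.

S(f_1,f_2): lcm = x_1x_2. S = 1/3x_1 + 1/50x_2^2 - 1/6x_2 + 11/75.
  leading term x_1: no divisor's leading term divides it; move 1/3x_1 to the remainder.
  leading term x_2^2: no divisor's leading term divides it; move 1/50x_2^2 to the remainder.
  leading term x_2: no divisor's leading term divides it; move -1/6x_2 to the remainder.
  leading term 1: no divisor's leading term divides it; move 11/75 to the remainder.
  remainder 1/3x_1 + 1/50x_2^2 - 1/6x_2 + 11/75 ≠ 0; add h_3 = 1/3x_1 + 1/50x_2^2 - 1/6x_2 + 11/75 to the basis.

S(f_1,h_3): lcm = x_1x_2. S = 1/3x_1 - 3/50x_2^3 + 1/2x_2^2 - 91/150x_2 + 1/6.
  leading term x_1: subtract (1)·h_3 from 1/3x_1 - 3/50x_2^3 + 1/2x_2^2 - 91/150x_2 + 1/6 → -3/50x_2^3 + 12/25x_2^2 - 11/25x_2 + 1/50
  leading term x_2^3: no divisor's leading term divides it; move -3/50x_2^3 to the remainder.
  leading term x_2^2: no divisor's leading term divides it; move 12/25x_2^2 to the remainder.
  leading term x_2: no divisor's leading term divides it; move -11/25x_2 to the remainder.
  leading term 1: no divisor's leading term divides it; move 1/50 to the remainder.
  remainder -3/50x_2^3 + 12/25x_2^2 - 11/25x_2 + 1/50 ≠ 0; add h_4 = -3/50x_2^3 + 12/25x_2^2 - 11/25x_2 + 1/50 to the basis.

S(f_2,h_3): lcm = x_1x_2. S = -3/50x_2^3 + 12/25x_2^2 - 11/25x_2 + 1/50.
  leading term x_2^3: subtract (1)·h_4 from -3/50x_2^3 + 12/25x_2^2 - 11/25x_2 + 1/50 → 0
  remainder 0.

S(f_1,h_4): lcm = x_1x_2^3. S = 25/3x_1x_2^2 - 22/3x_1x_2 + 1/3x_1 - 1/6x_2^3 + 1/6x_2^2.
  leading term x_1x_2^2: subtract (-25/18x_2)·f_1 from 25/3x_1x_2^2 - 22/3x_1x_2 + 1/3x_1 - 1/6x_2^3 + 1/6x_2^2 → -91/9x_1x_2 + 1/3x_1 - 1/6x_2^3 + 14/9x_2^2 - 25/18x_2
  leading term x_1x_2: subtract (91/54)·f_1 from -91/9x_1x_2 + 1/3x_1 - 1/6x_2^3 + 14/9x_2^2 - 25/18x_2 → 100/27x_1 - 1/6x_2^3 + 14/9x_2^2 - 83/27x_2 + 91/54
  leading term x_1: subtract (100/9)·h_3 from 100/27x_1 - 1/6x_2^3 + 14/9x_2^2 - 83/27x_2 + 91/54 → -1/6x_2^3 + 4/3x_2^2 - 11/9x_2 + 1/18
  leading term x_2^3: subtract (25/9)·h_4 from -1/6x_2^3 + 4/3x_2^2 - 11/9x_2 + 1/18 → 0
  remainder 0.

S(f_2,h_4): lcm = x_1x_2^3. S = 8x_1x_2^2 - 22/3x_1x_2 + 1/3x_1 - 1/50x_2^4 + 1/50x_2^2.
  leading term x_1x_2^2: subtract (-4/3x_2)·f_1 from 8x_1x_2^2 - 22/3x_1x_2 + 1/3x_1 - 1/50x_2^4 + 1/50x_2^2 → -10x_1x_2 + 1/3x_1 - 1/50x_2^4 + 203/150x_2^2 - 4/3x_2
  leading term x_1x_2: subtract (5/3)·f_1 from -10x_1x_2 + 1/3x_1 - 1/50x_2^4 + 203/150x_2^2 - 4/3x_2 → 11/3x_1 - 1/50x_2^4 + 203/150x_2^2 - 3x_2 + 5/3
  leading term x_1: subtract (11)·h_3 from 11/3x_1 - 1/50x_2^4 + 203/150x_2^2 - 3x_2 + 5/3 → -1/50x_2^4 + 17/15x_2^2 - 7/6x_2 + 4/75
  leading term x_2^4: subtract (1/3x_2)·h_4 from -1/50x_2^4 + 17/15x_2^2 - 7/6x_2 + 4/75 → -4/25x_2^3 + 32/25x_2^2 - 88/75x_2 + 4/75
  leading term x_2^3: subtract (8/3)·h_4 from -4/25x_2^3 + 32/25x_2^2 - 88/75x_2 + 4/75 → 0
  remainder 0.

S(h_3,h_4): leading monomials are coprime, so the S-polynomial reduces to 0 (Buchberger's first criterion).
Every S-polynomial of the final basis reduces to 0, so we have a Gröbner basis.
Inter-reduce: drop elements whose leading term is divisible by another's, tail-reduce, and make monic.
Reduced Gröbner basis: {x_1 + 3/50x_2^2 - 1/2x_2 + 11/25, x_2^3 - 8x_2^2 + 22/3x_2 - 1/3}.
Label its elements g_1 = x_1 + 3/50x_2^2 - 1/2x_2 + 11/25, g_2 = x_2^3 - 8x_2^2 + 22/3x_2 - 1/3.

Reduce p = 2x_1 - 97/25x_2^2 - 5x_2 - 53/25 modulo G:
  leading term x_1: subtract (2)·g_1 from 2x_1 - 97/25x_2^2 - 5x_2 - 53/25 → -4x_2^2 - 4x_2 - 3
  leading term x_2^2: no divisor's leading term divides it; move -4x_2^2 to the remainder.
  leading term x_2: no divisor's leading term divides it; move -4x_2 to the remainder.
  leading term 1: no divisor's leading term divides it; move -3 to the remainder.
  normal form = -4x_2^2 - 4x_2 - 3.
The normal form is nonzero, so p ∉ I. Since p minus its normal form lies in I, I + (p) = I + (r) where r = -4x_2^2 - 4x_2 - 3; decide whether this ideal is the whole ring.
Run Buchberger on G together with r (pairs among the g_i already reduce to 0 since G is a Gröbner basis):
g_1 = x_1 + 3/50x_2^2 - 1/2x_2 + 11/25, LT = x_1.
g_2 = x_2^3 - 8x_2^2 + 22/3x_2 - 1/3, LT = x_2^3.
r = -4x_2^2 - 4x_2 - 3, LT = x_2^2.

S(g_1,g_2): leading monomials are coprime, so the S-polynomial reduces to 0 (Buchberger's first criterion).
S(g_1,r): leading monomials are coprime, so the S-polynomial reduces to 0 (Buchberger's first criterion).
S(g_2,r): lcm = x_2^3. S = -9x_2^2 + 79/12x_2 - 1/3.
  leading term x_2^2: subtract (9/4)·r from -9x_2^2 + 79/12x_2 - 1/3 → 187/12x_2 + 77/12
  leading term x_2: no divisor's leading term divides it; move 187/12x_2 to the remainder.
  leading term 1: no divisor's leading term divides it; move 77/12 to the remainder.
  remainder 187/12x_2 + 77/12 ≠ 0; add m_4 = 187/12x_2 + 77/12 to the basis.

S(g_1,m_4): leading monomials are coprime, so the S-polynomial reduces to 0 (Buchberger's first criterion).
S(g_2,m_4): lcm = x_2^3. S = -143/17x_2^2 + 22/3x_2 - 1/3.
  leading term x_2^2: subtract (143/68)·r from -143/17x_2^2 + 22/3x_2 - 1/3 → 803/51x_2 + 1219/204
  leading term x_2: subtract (292/289)·m_4 from 803/51x_2 + 1219/204 → -587/1156
  leading term 1: no divisor's leading term divides it; move -587/1156 to the remainder.
  remainder -587/1156 ≠ 0; add m_5 = -587/1156 to the basis.

S(r,m_4): lcm = x_2^2. S = 10/17x_2 + 3/4.
  leading term x_2: subtract (120/3179)·m_4 from 10/17x_2 + 3/4 → 587/1156
  leading term 1: subtract (-1)·m_5 from 587/1156 → 0
  remainder 0.

S(g_1,m_5): leading monomials are coprime, so the S-polynomial reduces to 0 (Buchberger's first criterion).
S(g_2,m_5): leading monomials are coprime, so the S-polynomial reduces to 0 (Buchberger's first criterion).
S(r,m_5): leading monomials are coprime, so the S-polynomial reduces to 0 (Buchberger's first criterion).
S(m_4,m_5): leading monomials are coprime, so the S-polynomial reduces to 0 (Buchberger's first criterion).
Every S-polynomial of the final basis reduces to 0, so we have a Gröbner basis.
Inter-reduce: drop elements whose leading term is divisible by another's, tail-reduce, and make monic.
Reduced Gröbner basis: {1}.
The reduced Gröbner basis of I + (p) is {1}: the ideal is the whole ring, so the enlarged system has no common solution — adjoining p is inconsistent.

Adjoining 2x_1 - 97/25x_2^2 - 5x_2 - 53/25 makes the ideal the whole ring: the system is inconsistent.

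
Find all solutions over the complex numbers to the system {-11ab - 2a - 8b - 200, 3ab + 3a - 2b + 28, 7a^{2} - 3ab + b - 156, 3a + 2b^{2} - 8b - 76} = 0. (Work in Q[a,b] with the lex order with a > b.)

Compute a lex Gröbner basis by Buchberger's algorithm.
f_1 = -11ab - 2a - 8b - 200, LT = ab.
f_2 = 3ab + 3a - 2b + 28, LT = ab.
f_3 = 7a^{2} - 3ab + b - 156, LT = a^{2}.
f_4 = 3a + 2b^{2} - 8b - 76, LT = a.

S(f_1,f_2): lcm = ab. S = -\tfrac{9}{11}a + \tfrac{46}{33}b + \tfrac{292}{33}.
  leading term a: subtract (-\tfrac{3}{11})·f_4 from -\tfrac{9}{11}a + \tfrac{46}{33}b + \tfrac{292}{33} → \tfrac{6}{11}b^{2} - \tfrac{26}{33}b - \tfrac{392}{33}
  leading term b^{2}: no divisor's leading term divides it; move \tfrac{6}{11}b^{2} to the remainder.
  leading term b: no divisor's leading term divides it; move -\tfrac{26}{33}b to the remainder.
  leading term 1: no divisor's leading term divides it; move -\tfrac{392}{33} to the remainder.
  remainder \tfrac{6}{11}b^{2} - \tfrac{26}{33}b - \tfrac{392}{33} ≠ 0; add h_5 = \tfrac{6}{11}b^{2} - \tfrac{26}{33}b - \tfrac{392}{33} to the basis.

S(f_1,f_3): lcm = a^{2}b. S = \tfrac{2}{11}a^{2} + \tfrac{3}{7}ab^{2} + \tfrac{8}{11}ab + \tfrac{200}{11}a - \tfrac{1}{7}b^{2} + \tfrac{156}{7}b.
  leading term a^{2}: subtract (\tfrac{2}{77})·f_3 from \tfrac{2}{11}a^{2} + \tfrac{3}{7}ab^{2} + \tfrac{8}{11}ab + \tfrac{200}{11}a - \tfrac{1}{7}b^{2} + \tfrac{156}{7}b → \tfrac{3}{7}ab^{2} + \tfrac{62}{77}ab + \tfrac{200}{11}a - \tfrac{1}{7}b^{2} + \tfrac{1714}{77}b + \tfrac{312}{77}
  leading term ab^{2}: subtract (-\tfrac{3}{77}b)·f_1 from \tfrac{3}{7}ab^{2} + \tfrac{62}{77}ab + \tfrac{200}{11}a - \tfrac{1}{7}b^{2} + \tfrac{1714}{77}b + \tfrac{312}{77} → \tfrac{8}{11}ab + \tfrac{200}{11}a - \tfrac{5}{11}b^{2} + \tfrac{1114}{77}b + \tfrac{312}{77}
  leading term ab: subtract (-\tfrac{8}{121})·f_1 from \tfrac{8}{11}ab + \tfrac{200}{11}a - \tfrac{5}{11}b^{2} + \tfrac{1114}{77}b + \tfrac{312}{77} → \tfrac{2184}{121}a - \tfrac{5}{11}b^{2} + \tfrac{11806}{847}b - \tfrac{7768}{847}
  leading term a: subtract (\tfrac{728}{121})·f_4 from \tfrac{2184}{121}a - \tfrac{5}{11}b^{2} + \tfrac{11806}{847}b - \tfrac{7768}{847} → -\tfrac{1511}{121}b^{2} + \tfrac{52574}{847}b + \tfrac{379528}{847}
  leading term b^{2}: subtract (-\tfrac{1511}{66})·h_5 from -\tfrac{1511}{121}b^{2} + \tfrac{52574}{847}b + \tfrac{379528}{847} → \tfrac{30515}{693}b + \tfrac{122060}{693}
  leading term b: no divisor's leading term divides it; move \tfrac{30515}{693}b to the remainder.
  leading term 1: no divisor's leading term divides it; move \tfrac{122060}{693} to the remainder.
  remainder \tfrac{30515}{693}b + \tfrac{122060}{693} ≠ 0; add h_6 = \tfrac{30515}{693}b + \tfrac{122060}{693} to the basis.

The other S-polynomials (S(f_1,f_4), S(f_2,f_3), S(f_2,f_4), S(f_3,f_4), S(f_1,h_5), S(f_2,h_5), S(f_3,h_5), S(f_4,h_5), S(f_1,h_6), S(f_2,h_6), S(f_3,h_6), S(f_4,h_6), S(h_5,h_6)) all reduce to 0 modulo the current basis, so we have a Gröbner basis.
Inter-reduce: drop elements whose leading term is divisible by another's, tail-reduce, and make monic.
Reduced Gröbner basis: {a - 4, b + 4}.

A lex Gröbner basis eliminates variables successively. Here b + 4 depends only on b, with roots {-4}; lifting each root through the earlier basis elements recovers the full solutions.
  b = -4: the earlier basis element becomes a - 4 = 0, giving a = 4 — point (4, -4).

{(4, -4)}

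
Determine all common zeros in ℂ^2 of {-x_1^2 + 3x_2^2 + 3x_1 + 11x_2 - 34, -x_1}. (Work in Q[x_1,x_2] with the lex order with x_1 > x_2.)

Compute a lex Gröbner basis by Buchberger's algorithm.
f_1 = -x_1^2 + 3x_1 + 3x_2^2 + 11x_2 - 34, LT = x_1^2.
f_2 = -x_1, LT = x_1.

S(f_1,f_2): lcm = x_1^2. S = -3x_1 - 3x_2^2 - 11x_2 + 34.
  leading term x_1: subtract (3)·f_2 from -3x_1 - 3x_2^2 - 11x_2 + 34 → -3x_2^2 - 11x_2 + 34
  leading term x_2^2: no divisor's leading term divides it; move -3x_2^2 to the remainder.
  leading term x_2: no divisor's leading term divides it; move -11x_2 to the remainder.
  leading term 1: no divisor's leading term divides it; move 34 to the remainder.
  remainder -3x_2^2 - 11x_2 + 34 ≠ 0; add h_3 = -3x_2^2 - 11x_2 + 34 to the basis.

The other S-polynomials (S(f_1,h_3), S(f_2,h_3)) all reduce to 0 modulo the current basis, so we have a Gröbner basis.
Inter-reduce: drop elements whose leading term is divisible by another's, tail-reduce, and make monic.
Reduced Gröbner basis: {x_1, x_2^2 + 11/3x_2 - 34/3}.

The lex basis is triangular: the last element involves only x_2. Solving x_2^2 + 11/3x_2 - 34/3 = 0 gives x_2 ∈ {-17/3, 2}; substituting each value into the earlier elements determines the remaining variables.
  x_2 = -17/3: the earlier basis element becomes x_1 = 0, giving x_1 = 0 — point (0, -17/3).
  x_2 = 2: the earlier basis element becomes x_1 = 0, giving x_1 = 0 — point (0, 2).
A lex Gröbner basis triangularizes the system, enabling back-substitution.

{(0, -17/3), (0, 2)}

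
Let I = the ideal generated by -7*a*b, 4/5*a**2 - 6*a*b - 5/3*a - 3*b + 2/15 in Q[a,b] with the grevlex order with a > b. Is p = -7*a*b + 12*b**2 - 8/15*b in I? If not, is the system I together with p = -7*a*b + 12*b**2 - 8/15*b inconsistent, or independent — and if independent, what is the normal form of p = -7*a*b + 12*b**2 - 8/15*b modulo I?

-7*a*b + 12*b**2 - 8/15*b lies in I (it reduces to 0).

First compute the reduced Gröbner basis of I by Buchberger's algorithm.
f_1 = -7*a*b, LT = a*b.
f_2 = 4/5*a**2 - 6*a*b - 5/3*a - 3*b + 2/15, LT = a**2.

S(f_1,f_2): lcm = a**2*b. S = 15/2*a*b**2 + 25/12*a*b + 15/4*b**2 - 1/6*b.
  leading term a*b**2: subtract (-15/14*b)·f_1 from 15/2*a*b**2 + 25/12*a*b + 15/4*b**2 - 1/6*b → 25/12*a*b + 15/4*b**2 - 1/6*b
  leading term a*b: subtract (-25/84)·f_1 from 25/12*a*b + 15/4*b**2 - 1/6*b → 15/4*b**2 - 1/6*b
  leading term b**2: no divisor's leading term divides it; move 15/4*b**2 to the remainder.
  leading term b: no divisor's leading term divides it; move -1/6*b to the remainder.
  remainder 15/4*b**2 - 1/6*b ≠ 0; add h_3 = 15/4*b**2 - 1/6*b to the basis.

The other S-polynomials (S(f_1,h_3), S(f_2,h_3)) all reduce to 0 modulo the current basis, so we have a Gröbner basis.
Inter-reduce: drop elements whose leading term is divisible by another's, tail-reduce, and make monic.
Reduced Gröbner basis: {a**2 - 25/12*a - 15/4*b + 1/6, a*b, b**2 - 2/45*b}.
Label its elements g_1 = a**2 - 25/12*a - 15/4*b + 1/6, g_2 = a*b, g_3 = b**2 - 2/45*b.

Reduce p = -7*a*b + 12*b**2 - 8/15*b modulo G:
  leading term a*b: subtract (-7)·g_2 from -7*a*b + 12*b**2 - 8/15*b → 12*b**2 - 8/15*b
  leading term b**2: subtract (12)·g_3 from 12*b**2 - 8/15*b → 0
  normal form = 0.
Since the normal form is 0, p ∈ I.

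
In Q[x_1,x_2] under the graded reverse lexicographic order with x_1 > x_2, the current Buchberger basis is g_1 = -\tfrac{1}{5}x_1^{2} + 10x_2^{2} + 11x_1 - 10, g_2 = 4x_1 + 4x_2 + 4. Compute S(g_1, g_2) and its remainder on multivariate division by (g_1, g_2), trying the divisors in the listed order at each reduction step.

lcm(LM(g_1), LM(g_2)) = x_1^{2}.
S = (lcm/LT(g_1))·g_1 − (lcm/LT(g_2))·g_2 = -x_1x_2 - 50x_2^{2} - 56x_1 + 50.
Reduce S modulo (g_1, g_2) in that order:
  leading term x_1x_2: subtract (-\tfrac{1}{4}x_2)·g_2 from -x_1x_2 - 50x_2^{2} - 56x_1 + 50 → -49x_2^{2} - 56x_1 + x_2 + 50
  leading term x_2^{2}: no divisor's leading term divides it; move -49x_2^{2} to the remainder.
  leading term x_1: subtract (-14)·g_2 from -56x_1 + x_2 + 50 → 57x_2 + 106
  leading term x_2: no divisor's leading term divides it; move 57x_2 to the remainder.
  leading term 1: no divisor's leading term divides it; move 106 to the remainder.
The remainder -49x_2^{2} + 57x_2 + 106 is nonzero, so it would be added as the next basis element.

S(g_1, g_2) = -x_1x_2 - 50x_2^{2} - 56x_1 + 50; remainder on division = -49x_2^{2} + 57x_2 + 106.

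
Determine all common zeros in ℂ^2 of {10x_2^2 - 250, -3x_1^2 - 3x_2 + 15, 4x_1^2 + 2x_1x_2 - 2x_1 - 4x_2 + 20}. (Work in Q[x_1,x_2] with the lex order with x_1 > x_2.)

Compute a lex Gröbner basis by Buchberger's algorithm.
f_1 = 10x_2^2 - 250, LT = x_2^2.
f_2 = -3x_1^2 - 3x_2 + 15, LT = x_1^2.
f_3 = 4x_1^2 + 2x_1x_2 - 2x_1 - 4x_2 + 20, LT = x_1^2.

S(f_2,f_3): lcm = x_1^2. S = -1/2x_1x_2 + 1/2x_1 + 2x_2 - 10.
  reduce S modulo (f_1, f_2, f_3):
  remainder -1/2x_1x_2 + 1/2x_1 + 2x_2 - 10 ≠ 0; add h_4 = -1/2x_1x_2 + 1/2x_1 + 2x_2 - 10 to the basis.

S(f_1,h_4): lcm = x_1x_2^2. S = x_1x_2 - 25x_1 + 4x_2^2 - 20x_2.
  reduce S modulo (f_1, f_2, f_3, h_4):
  remainder -24x_1 - 16x_2 + 80 ≠ 0; add h_5 = -24x_1 - 16x_2 + 80 to the basis.

S(f_2,h_4): lcm = x_1^2x_2. S = x_1^2 + 4x_1x_2 - 20x_1 + x_2^2 - 5x_2.
  reduce S modulo (f_1, f_2, f_3, h_4, h_5):
  remainder 62/3x_2 - 310/3 ≠ 0; add h_6 = 62/3x_2 - 310/3 to the basis.

The other S-polynomials (S(f_1,f_2), S(f_1,f_3), S(f_3,h_4), S(f_1,h_5), S(f_2,h_5), S(f_3,h_5), S(h_4,h_5), S(f_1,h_6), S(f_2,h_6), S(f_3,h_6), S(h_4,h_6), S(h_5,h_6)) all reduce to 0 modulo the current basis, so we have a Gröbner basis.
Inter-reduce: drop elements whose leading term is divisible by another's, tail-reduce, and make monic.
Reduced Gröbner basis: {x_1, x_2 - 5}.

Since the basis is lex-ordered, x_2 - 5 is univariate in x_2. Its roots are {5}. Back-substituting each root into the other basis elements fixes the other coordinates.
  x_2 = 5: the earlier basis element becomes x_1 = 0, giving x_1 = 0 — point (0, 5).

{(0, 5)}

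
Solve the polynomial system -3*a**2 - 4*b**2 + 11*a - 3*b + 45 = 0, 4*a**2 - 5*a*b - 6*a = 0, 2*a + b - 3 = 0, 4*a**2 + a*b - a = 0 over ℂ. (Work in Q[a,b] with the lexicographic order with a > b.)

{(0, 3)}

Compute a lex Gröbner basis by Buchberger's algorithm.
f_1 = -3*a**2 + 11*a - 4*b**2 - 3*b + 45, LT = a**2.
f_2 = 4*a**2 - 5*a*b - 6*a, LT = a**2.
f_3 = 2*a + b - 3, LT = a.
f_4 = 4*a**2 + a*b - a, LT = a**2.

S(f_1,f_2): lcm = a**2. S = 5/4*a*b - 13/6*a + 4/3*b**2 + b - 15.
  leading term a*b: subtract (5/8*b)·f_3 from 5/4*a*b - 13/6*a + 4/3*b**2 + b - 15 → -13/6*a + 17/24*b**2 + 23/8*b - 15
  leading term a: subtract (-13/12)·f_3 from -13/6*a + 17/24*b**2 + 23/8*b - 15 → 17/24*b**2 + 95/24*b - 73/4
  leading term b**2: no divisor's leading term divides it; move 17/24*b**2 to the remainder.
  leading term b: no divisor's leading term divides it; move 95/24*b to the remainder.
  leading term 1: no divisor's leading term divides it; move -73/4 to the remainder.
  remainder 17/24*b**2 + 95/24*b - 73/4 ≠ 0; add h_5 = 17/24*b**2 + 95/24*b - 73/4 to the basis.

S(f_1,f_3): lcm = a**2. S = -1/2*a*b - 13/6*a + 4/3*b**2 + b - 15.
  leading term a*b: subtract (-1/4*b)·f_3 from -1/2*a*b - 13/6*a + 4/3*b**2 + b - 15 → -13/6*a + 19/12*b**2 + 1/4*b - 15
  leading term a: subtract (-13/12)·f_3 from -13/6*a + 19/12*b**2 + 1/4*b - 15 → 19/12*b**2 + 4/3*b - 73/4
  leading term b**2: subtract (38/17)·h_5 from 19/12*b**2 + 4/3*b - 73/4 → -511/68*b + 1533/68
  leading term b: no divisor's leading term divides it; move -511/68*b to the remainder.
  leading term 1: no divisor's leading term divides it; move 1533/68 to the remainder.
  remainder -511/68*b + 1533/68 ≠ 0; add h_6 = -511/68*b + 1533/68 to the basis.

The other S-polynomials (S(f_1,f_4), S(f_2,f_3), S(f_2,f_4), S(f_3,f_4), S(f_1,h_5), S(f_2,h_5), S(f_3,h_5), S(f_4,h_5), S(f_1,h_6), S(f_2,h_6), S(f_3,h_6), S(f_4,h_6), S(h_5,h_6)) all reduce to 0 modulo the current basis, so we have a Gröbner basis.
Inter-reduce: drop elements whose leading term is divisible by another's, tail-reduce, and make monic.
Reduced Gröbner basis: {a, b - 3}.

The lex basis is triangular: the last element involves only b. Solving b - 3 = 0 gives b ∈ {3}; substituting each value into the earlier elements determines the remaining variables.
  b = 3: the earlier basis element becomes a = 0, giving a = 0 — point (0, 3).
Substituting each solution back into the original system confirms all equations vanish.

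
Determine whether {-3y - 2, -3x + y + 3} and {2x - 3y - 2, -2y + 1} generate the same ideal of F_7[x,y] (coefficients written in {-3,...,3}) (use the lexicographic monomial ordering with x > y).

Yes, the ideals are equal.

Two ideals are equal iff their reduced Gröbner bases coincide (the reduced basis is unique for a fixed ordering).
Buchberger on the first generating set:
f_1 = -3y - 2, LT = y.
f_2 = -3x + y + 3, LT = x.

The S-polynomials (S(f_1,f_2)) all reduce to 0 modulo the current basis, so we have a Gröbner basis.
Inter-reduce: drop elements whose leading term is divisible by another's, tail-reduce, and make monic.
Reduced Gröbner basis: {x, y + 3}.

Buchberger on the second generating set:
h_1 = 2x - 3y - 2, LT = x.
h_2 = -2y + 1, LT = y.

The S-polynomials (S(h_1,h_2)) all reduce to 0 modulo the current basis, so we have a Gröbner basis.
Inter-reduce: drop elements whose leading term is divisible by another's, tail-reduce, and make monic.
Reduced Gröbner basis: {x, y + 3}.

The two bases agree; hence the ideals are identical.
The same test decides containment: I ⊆ J iff every generator of I reduces to 0 modulo a Gröbner basis of J.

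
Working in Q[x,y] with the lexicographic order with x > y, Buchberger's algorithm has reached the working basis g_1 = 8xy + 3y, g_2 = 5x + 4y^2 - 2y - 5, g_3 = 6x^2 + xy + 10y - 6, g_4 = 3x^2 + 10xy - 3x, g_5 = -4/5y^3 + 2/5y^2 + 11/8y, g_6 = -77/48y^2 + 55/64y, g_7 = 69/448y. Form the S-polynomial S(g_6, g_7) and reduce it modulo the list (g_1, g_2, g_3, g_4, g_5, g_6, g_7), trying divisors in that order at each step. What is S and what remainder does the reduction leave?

S(g_6, g_7) = -15/28y; remainder on division = 0.

lcm(LM(g_6), LM(g_7)) = y^2.
S = (lcm/LT(g_6))·g_6 − (lcm/LT(g_7))·g_7 = -15/28y.
Reduce S modulo (g_1, g_2, g_3, g_4, g_5, g_6, g_7) in that order:
  leading term y: subtract (-80/23)·g_7 from -15/28y → 0
The remainder is 0, so this S-polynomial contributes no new basis element.
This is the inner loop of Buchberger's algorithm — each nonzero remainder becomes a new basis element.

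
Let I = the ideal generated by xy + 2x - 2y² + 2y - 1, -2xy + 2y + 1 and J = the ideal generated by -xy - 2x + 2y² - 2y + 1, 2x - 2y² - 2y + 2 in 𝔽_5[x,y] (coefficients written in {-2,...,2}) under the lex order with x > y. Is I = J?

Yes, the ideals are equal.

For a fixed monomial order, each ideal has a unique reduced Gröbner basis; comparing bases decides equality.
Buchberger on the first generating set:
f_1 = xy + 2x - 2y² + 2y - 1, LT = xy.
f_2 = -2xy + 2y + 1, LT = xy.

S(f_1,f_2): lcm = xy. S = 2x - 2y² - 2y + 2.
  reduce S modulo (f_1, f_2):
  remainder 2x - 2y² - 2y + 2 ≠ 0; add g_3 = 2x - 2y² - 2y + 2 to the basis.

S(f_1,g_3): lcm = xy. S = 2x + y³ - y² + y - 1.
  reduce S modulo (f_1, f_2, g_3):
  remainder y³ + y² - 2y + 2 ≠ 0; add g_4 = y³ + y² - 2y + 2 to the basis.

The other S-polynomials (S(f_2,g_3), S(f_1,g_4), S(f_2,g_4), S(g_3,g_4)) all reduce to 0 modulo the current basis, so we have a Gröbner basis.
Inter-reduce: drop elements whose leading term is divisible by another's, tail-reduce, and make monic.
Reduced Gröbner basis: {x - y² - y + 1, y³ + y² - 2y + 2}.

Buchberger on the second generating set:
h_1 = -xy - 2x + 2y² - 2y + 1, LT = xy.
h_2 = 2x - 2y² - 2y + 2, LT = x.

S(h_1,h_2): lcm = xy. S = 2x + y³ - y² + y - 1.
  reduce S modulo (h_1, h_2):
  remainder y³ + y² - 2y + 2 ≠ 0; add k_3 = y³ + y² - 2y + 2 to the basis.

The other S-polynomials (S(h_1,k_3), S(h_2,k_3)) all reduce to 0 modulo the current basis, so we have a Gröbner basis.
Inter-reduce: drop elements whose leading term is divisible by another's, tail-reduce, and make monic.
Reduced Gröbner basis: {x - y² - y + 1, y³ + y² - 2y + 2}.

The two bases agree; hence the ideals are identical.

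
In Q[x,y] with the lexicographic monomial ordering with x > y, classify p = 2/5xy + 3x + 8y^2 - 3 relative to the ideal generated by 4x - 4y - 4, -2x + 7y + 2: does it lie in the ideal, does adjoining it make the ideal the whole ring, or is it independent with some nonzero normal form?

First compute the reduced Gröbner basis of I by Buchberger's algorithm.
f_1 = 4x - 4y - 4, LT = x.
f_2 = -2x + 7y + 2, LT = x.

S(f_1,f_2): lcm = x. S = 5/2y.
  leading term y: no divisor's leading term divides it; move 5/2y to the remainder.
  remainder 5/2y ≠ 0; add h_3 = 5/2y to the basis.

The other S-polynomials (S(f_1,h_3), S(f_2,h_3)) all reduce to 0 modulo the current basis, so we have a Gröbner basis.
Inter-reduce: drop elements whose leading term is divisible by another's, tail-reduce, and make monic.
Reduced Gröbner basis: {x - 1, y}.
Label its elements g_1 = x - 1, g_2 = y.

Reduce p = 2/5xy + 3x + 8y^2 - 3 modulo G:
  leading term xy: subtract (2/5y)·g_1 from 2/5xy + 3x + 8y^2 - 3 → 3x + 8y^2 + 2/5y - 3
  leading term x: subtract (3)·g_1 from 3x + 8y^2 + 2/5y - 3 → 8y^2 + 2/5y
  leading term y^2: subtract (8y)·g_2 from 8y^2 + 2/5y → 2/5y
  leading term y: subtract (2/5)·g_2 from 2/5y → 0
  normal form = 0.
Since the normal form is 0, p ∈ I.

2/5xy + 3x + 8y^2 - 3 lies in I (it reduces to 0).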